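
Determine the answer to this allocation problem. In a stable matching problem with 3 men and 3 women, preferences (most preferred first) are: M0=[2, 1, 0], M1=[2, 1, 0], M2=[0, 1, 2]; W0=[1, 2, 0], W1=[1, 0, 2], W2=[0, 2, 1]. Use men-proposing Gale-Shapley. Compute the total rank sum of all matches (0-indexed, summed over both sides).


Step 1: Run Gale-Shapley (men propose, women hold best offer):
  M0 proposes to W2; she accepts
  M1 proposes to W2; rejected
  M1 proposes to W1; she accepts
  M2 proposes to W0; she accepts
Step 2: Final matching: W0-M2, W1-M1, W2-M0
Step 3: 0-indexed ranks (man's rank of his match, then woman's): 0 + 1 + 1 + 0 + 0 + 0
Step 4: Total rank sum = 2

2


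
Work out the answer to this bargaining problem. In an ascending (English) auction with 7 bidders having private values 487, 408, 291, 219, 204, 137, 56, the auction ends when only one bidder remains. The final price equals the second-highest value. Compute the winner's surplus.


Step 1: Identify the highest value: 487
Step 2: Identify the second-highest value: 408
Step 3: The final price = second-highest value = 408
Step 4: Surplus = 487 - 408 = 79

79


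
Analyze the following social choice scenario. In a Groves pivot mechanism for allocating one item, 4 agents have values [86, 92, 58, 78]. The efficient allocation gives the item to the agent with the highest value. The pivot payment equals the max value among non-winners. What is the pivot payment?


Step 1: The efficient winner is agent 1 with value 92
Step 2: Other agents' values: [86, 58, 78]
Step 3: Pivot payment = max(others) = 86
Step 4: The winner pays 86

86


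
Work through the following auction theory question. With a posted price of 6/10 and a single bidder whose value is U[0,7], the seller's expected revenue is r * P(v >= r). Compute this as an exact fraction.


Step 1: Posted price r = 3/5, value support [0,7]
Step 2: P(v >= r) = (7 - 3/5)/7 = 32/35
Step 3: Expected revenue = r * P(v >= r) = 3/5 * 32/35
Step 4: Revenue = 96/175

96/175


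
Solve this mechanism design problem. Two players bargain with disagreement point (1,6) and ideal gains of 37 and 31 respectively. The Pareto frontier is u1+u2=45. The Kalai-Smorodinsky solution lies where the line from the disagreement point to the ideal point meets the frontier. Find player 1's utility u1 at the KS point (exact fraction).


Step 1: At the KS point, (u1-d1)/r1 = (u2-d2)/r2 = t and u1+u2 = 45
Step 2: u1 = d1 + r1*t and u2 = d2 + r2*t, so (d1 + r1*t) + (d2 + r2*t) = 45
Step 3: t = (45 - 1 - 6)/(37 + 31) = 38/68 = 19/34
Step 4: u1 = d1 + r1*t = 1 + 37 * 19/34 = 737/34
Step 5: (Check: u2 = d2 + r2*t = 793/34; u1+u2 = 737/34 + 793/34 = 45, on the frontier.)

737/34


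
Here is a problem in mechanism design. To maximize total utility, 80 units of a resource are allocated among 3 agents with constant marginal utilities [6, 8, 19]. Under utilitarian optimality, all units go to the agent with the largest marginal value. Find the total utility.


Step 1: The marginal utilities are [6, 8, 19]
Step 2: The highest marginal utility is 19
Step 3: All 80 units go to that agent
Step 4: Total utility = 19 * 80 = 1520

1520


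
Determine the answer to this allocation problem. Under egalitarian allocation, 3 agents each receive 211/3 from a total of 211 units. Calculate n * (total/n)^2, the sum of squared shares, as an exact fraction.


Step 1: Each agent's share = 211/3
Step 2: Square of each share = (211/3)^2 = 44521/9
Step 3: Sum of squares = 3 * 44521/9 = 44521/3

44521/3


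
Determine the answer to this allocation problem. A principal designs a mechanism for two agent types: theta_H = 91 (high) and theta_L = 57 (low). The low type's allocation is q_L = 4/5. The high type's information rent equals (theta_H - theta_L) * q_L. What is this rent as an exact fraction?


Step 1: theta_H - theta_L = 91 - 57 = 34
Step 2: Information rent = (theta_H - theta_L) * q_L
Step 3: = 34 * 4/5
Step 4: = 136/5

136/5


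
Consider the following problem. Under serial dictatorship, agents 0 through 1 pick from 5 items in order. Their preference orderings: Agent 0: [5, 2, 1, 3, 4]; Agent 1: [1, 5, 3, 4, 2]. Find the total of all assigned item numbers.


Step 1: Agent 0 picks item 5
Step 2: Agent 1 picks item 1
Step 3: Sum = 5 + 1 = 6

6


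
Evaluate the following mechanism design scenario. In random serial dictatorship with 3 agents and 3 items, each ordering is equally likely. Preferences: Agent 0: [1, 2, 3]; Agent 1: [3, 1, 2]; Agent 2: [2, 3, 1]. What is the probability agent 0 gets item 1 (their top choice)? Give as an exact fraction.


Step 1: Agent 0 wants item 1
Step 2: There are 6 possible orderings of agents
Step 3: In 6 orderings, agent 0 gets item 1
Step 4: Probability = 6/6 = 1

1


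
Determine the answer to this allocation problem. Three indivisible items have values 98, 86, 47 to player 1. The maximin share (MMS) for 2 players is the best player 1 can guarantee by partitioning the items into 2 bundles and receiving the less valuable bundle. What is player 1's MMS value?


Step 1: Item values = 98, 86, 47
Step 2: Enumerate all 2-bundle partitions and take the smaller bundle:
  Partition 1: {98} vs {86,47} -> bundles 98, 133; min = 98
  Partition 2: {86} vs {98,47} -> bundles 86, 145; min = 86
  Partition 3: {47} vs {98,86} -> bundles 47, 184; min = 47
Step 3: MMS = max(98, 86, 47) = 98

98


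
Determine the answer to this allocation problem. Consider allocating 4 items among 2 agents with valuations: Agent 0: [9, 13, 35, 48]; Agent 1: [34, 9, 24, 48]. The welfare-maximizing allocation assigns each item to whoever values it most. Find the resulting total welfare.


Step 1: For each item, find the maximum value among all agents.
Step 2: Item 0 -> Agent 1 (value 34)
Step 3: Item 1 -> Agent 0 (value 13)
Step 4: Item 2 -> Agent 0 (value 35)
Step 5: Item 3 -> Agent 0 (value 48)
Step 6: Total welfare = 34 + 13 + 35 + 48 = 130

130


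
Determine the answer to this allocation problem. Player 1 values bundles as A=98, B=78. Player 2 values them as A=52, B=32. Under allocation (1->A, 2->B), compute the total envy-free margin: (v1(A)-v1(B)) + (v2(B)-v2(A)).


Step 1: Player 1's margin = v1(A) - v1(B) = 98 - 78 = 20
Step 2: Player 2's margin = v2(B) - v2(A) = 32 - 52 = -20
Step 3: Total margin = 20 + -20 = 0

0


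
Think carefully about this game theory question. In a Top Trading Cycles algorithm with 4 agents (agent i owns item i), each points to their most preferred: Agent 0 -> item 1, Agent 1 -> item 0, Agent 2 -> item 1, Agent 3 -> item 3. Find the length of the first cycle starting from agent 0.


Step 1: Trace the pointer graph from agent 0: 0 -> 1 -> 0
Step 2: A cycle is detected when we revisit agent 0
Step 3: The cycle is: 0 -> 1 -> 0
Step 4: Cycle length = 2

2


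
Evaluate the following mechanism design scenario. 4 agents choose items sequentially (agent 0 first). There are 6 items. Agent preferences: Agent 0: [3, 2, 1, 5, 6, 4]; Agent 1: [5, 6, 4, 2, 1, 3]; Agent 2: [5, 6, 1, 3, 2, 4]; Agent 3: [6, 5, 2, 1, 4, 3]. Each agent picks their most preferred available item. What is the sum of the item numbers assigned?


Step 1: Agent 0 picks item 3
Step 2: Agent 1 picks item 5
Step 3: Agent 2 picks item 6
Step 4: Agent 3 picks item 2
Step 5: Sum = 3 + 5 + 6 + 2 = 16

16


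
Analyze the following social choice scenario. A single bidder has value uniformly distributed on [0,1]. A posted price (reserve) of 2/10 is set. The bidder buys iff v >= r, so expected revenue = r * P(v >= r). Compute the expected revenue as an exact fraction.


Step 1: Posted price r = 1/5, value support [0,1]
Step 2: P(v >= r) = (1 - 1/5)/1 = 4/5
Step 3: Expected revenue = r * P(v >= r) = 1/5 * 4/5
Step 4: Revenue = 4/25

4/25


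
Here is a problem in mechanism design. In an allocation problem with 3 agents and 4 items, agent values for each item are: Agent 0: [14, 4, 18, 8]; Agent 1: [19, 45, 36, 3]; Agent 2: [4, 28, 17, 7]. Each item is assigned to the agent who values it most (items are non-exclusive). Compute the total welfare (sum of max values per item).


Step 1: For each item, find the maximum value among all agents.
Step 2: Item 0 -> Agent 1 (value 19)
Step 3: Item 1 -> Agent 1 (value 45)
Step 4: Item 2 -> Agent 1 (value 36)
Step 5: Item 3 -> Agent 0 (value 8)
Step 6: Total welfare = 19 + 45 + 36 + 8 = 108

108


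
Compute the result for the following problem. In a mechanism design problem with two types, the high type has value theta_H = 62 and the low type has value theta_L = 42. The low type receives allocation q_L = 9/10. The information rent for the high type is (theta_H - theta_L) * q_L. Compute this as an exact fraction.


Step 1: theta_H - theta_L = 62 - 42 = 20
Step 2: Information rent = (theta_H - theta_L) * q_L
Step 3: = 20 * 9/10
Step 4: = 18

18


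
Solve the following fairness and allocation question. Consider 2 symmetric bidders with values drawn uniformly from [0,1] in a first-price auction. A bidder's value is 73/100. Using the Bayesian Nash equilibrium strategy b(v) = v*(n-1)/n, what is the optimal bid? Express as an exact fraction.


Step 1: The symmetric BNE bidding function is b(v) = v * (n-1) / n
Step 2: Substitute v = 73/100 and n = 2
Step 3: b = 73/100 * 1/2
Step 4: b = 73/200

73/200


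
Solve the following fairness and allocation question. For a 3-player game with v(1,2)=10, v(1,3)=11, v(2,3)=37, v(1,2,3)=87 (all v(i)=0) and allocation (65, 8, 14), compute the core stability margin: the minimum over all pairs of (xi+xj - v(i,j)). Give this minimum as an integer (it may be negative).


Step 1: Slack for coalition (1,2): x1+x2 - v12 = 73 - 10 = 63
Step 2: Slack for coalition (1,3): x1+x3 - v13 = 79 - 11 = 68
Step 3: Slack for coalition (2,3): x2+x3 - v23 = 22 - 37 = -15
Step 4: Minimum slack = min(63, 68, -15) = -15, attained by (2,3); coalition (2,3) can block (slack < 0), so the allocation is not in the core

-15


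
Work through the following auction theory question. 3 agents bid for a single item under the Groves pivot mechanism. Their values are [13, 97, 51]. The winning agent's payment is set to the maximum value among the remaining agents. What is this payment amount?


Step 1: The efficient winner is agent 1 with value 97
Step 2: Other agents' values: [13, 51]
Step 3: Pivot payment = max(others) = 51
Step 4: The winner pays 51

51


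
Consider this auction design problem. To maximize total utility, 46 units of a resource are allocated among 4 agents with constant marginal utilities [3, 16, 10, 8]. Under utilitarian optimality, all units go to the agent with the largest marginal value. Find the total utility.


Step 1: The marginal utilities are [3, 16, 10, 8]
Step 2: The highest marginal utility is 16
Step 3: All 46 units go to that agent
Step 4: Total utility = 16 * 46 = 736

736


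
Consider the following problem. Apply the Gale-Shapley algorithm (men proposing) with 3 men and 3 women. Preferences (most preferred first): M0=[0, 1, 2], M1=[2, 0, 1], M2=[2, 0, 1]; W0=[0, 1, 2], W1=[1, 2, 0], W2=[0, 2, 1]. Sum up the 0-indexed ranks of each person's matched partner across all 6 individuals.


Step 1: Run Gale-Shapley (men propose, women hold best offer):
  M0 proposes to W0; she accepts
  M1 proposes to W2; she accepts
  M2 proposes to W2; she switches from M1
  M1 proposes to W0; rejected
  M1 proposes to W1; she accepts
Step 2: Final matching: W0-M0, W1-M1, W2-M2
Step 3: 0-indexed ranks (man's rank of his match, then woman's): 0 + 0 + 2 + 0 + 0 + 1
Step 4: Total rank sum = 3

3


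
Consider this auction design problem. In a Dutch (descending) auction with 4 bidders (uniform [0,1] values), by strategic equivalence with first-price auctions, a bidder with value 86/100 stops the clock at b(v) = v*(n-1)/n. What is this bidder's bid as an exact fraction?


Step 1: Dutch auctions are strategically equivalent to first-price auctions
Step 2: The equilibrium bid is b(v) = v*(n-1)/n
Step 3: b = 43/50 * 3/4
Step 4: b = 129/200

129/200


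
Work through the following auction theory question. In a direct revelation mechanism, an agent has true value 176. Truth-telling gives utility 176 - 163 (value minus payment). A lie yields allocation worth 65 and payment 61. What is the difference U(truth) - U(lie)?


Step 1: U(truth) = value - payment = 176 - 163 = 13
Step 2: U(lie) = allocation - payment = 65 - 61 = 4
Step 3: IC gap = 13 - 4 = 9

9


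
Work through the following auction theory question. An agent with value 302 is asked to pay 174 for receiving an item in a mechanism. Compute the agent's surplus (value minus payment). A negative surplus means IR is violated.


Step 1: Surplus = value - payment = 302 - 174 = 128
Step 2: IR is satisfied (surplus >= 0)

128


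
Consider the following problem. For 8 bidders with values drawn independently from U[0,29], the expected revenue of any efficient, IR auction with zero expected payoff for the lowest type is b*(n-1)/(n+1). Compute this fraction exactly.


Step 1: By Revenue Equivalence, expected revenue = b*(n-1)/(n+1)
Step 2: Substituting n = 8, b = 29
Step 3: Revenue = 29*(8-1)/(8+1) = 29*7/9
Step 4: Revenue = 203/9

203/9


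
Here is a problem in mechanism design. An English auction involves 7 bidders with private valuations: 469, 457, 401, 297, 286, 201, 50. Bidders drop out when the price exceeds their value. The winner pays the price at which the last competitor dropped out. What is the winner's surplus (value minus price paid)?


Step 1: Identify the highest value: 469
Step 2: Identify the second-highest value: 457
Step 3: The final price = second-highest value = 457
Step 4: Surplus = 469 - 457 = 12

12


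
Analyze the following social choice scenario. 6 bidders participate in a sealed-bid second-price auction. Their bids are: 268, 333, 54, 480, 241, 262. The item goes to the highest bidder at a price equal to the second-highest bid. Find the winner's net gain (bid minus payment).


Step 1: Sort bids in descending order: 480, 333, 268, 262, 241, 54
Step 2: The winning bid is the highest: 480
Step 3: The payment equals the second-highest bid: 333
Step 4: Surplus = winner's bid - payment = 480 - 333 = 147

147


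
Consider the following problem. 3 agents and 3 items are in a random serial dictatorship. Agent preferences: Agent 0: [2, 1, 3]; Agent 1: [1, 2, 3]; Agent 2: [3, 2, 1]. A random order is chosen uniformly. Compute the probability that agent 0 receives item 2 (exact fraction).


Step 1: Agent 0 wants item 2
Step 2: There are 6 possible orderings of agents
Step 3: In 6 orderings, agent 0 gets item 2
Step 4: Probability = 6/6 = 1

1


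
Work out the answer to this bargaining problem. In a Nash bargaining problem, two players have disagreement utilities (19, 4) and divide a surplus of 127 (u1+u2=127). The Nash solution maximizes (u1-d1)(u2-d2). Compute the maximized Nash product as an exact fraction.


Step 1: The Nash solution splits surplus symmetrically above the disagreement point
Step 2: u1 = (total + d1 - d2)/2 = (127 + 19 - 4)/2 = 71
Step 3: u2 = (total - d1 + d2)/2 = (127 - 19 + 4)/2 = 56
Step 4: Nash product = (71 - 19) * (56 - 4)
Step 5: = 52 * 52 = 2704

2704


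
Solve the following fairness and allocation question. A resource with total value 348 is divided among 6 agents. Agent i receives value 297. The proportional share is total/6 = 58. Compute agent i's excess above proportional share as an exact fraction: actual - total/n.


Step 1: Proportional share = 348/6 = 58
Step 2: Agent's actual allocation = 297
Step 3: Excess = 297 - 58 = 239

239


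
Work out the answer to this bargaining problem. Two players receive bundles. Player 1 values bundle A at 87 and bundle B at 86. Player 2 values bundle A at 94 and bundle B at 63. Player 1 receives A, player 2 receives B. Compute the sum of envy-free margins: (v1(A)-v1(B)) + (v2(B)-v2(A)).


Step 1: Player 1's margin = v1(A) - v1(B) = 87 - 86 = 1
Step 2: Player 2's margin = v2(B) - v2(A) = 63 - 94 = -31
Step 3: Total margin = 1 + -31 = -30

-30


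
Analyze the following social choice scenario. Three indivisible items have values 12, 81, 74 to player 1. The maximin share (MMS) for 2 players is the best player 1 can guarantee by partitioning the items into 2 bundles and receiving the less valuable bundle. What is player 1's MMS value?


Step 1: Item values = 12, 81, 74
Step 2: Enumerate all 2-bundle partitions and take the smaller bundle:
  Partition 1: {12} vs {81,74} -> bundles 12, 155; min = 12
  Partition 2: {81} vs {12,74} -> bundles 81, 86; min = 81
  Partition 3: {74} vs {12,81} -> bundles 74, 93; min = 74
Step 3: MMS = max(12, 81, 74) = 81

81


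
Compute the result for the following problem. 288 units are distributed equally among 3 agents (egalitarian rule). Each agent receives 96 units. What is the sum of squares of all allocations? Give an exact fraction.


Step 1: Each agent's share = 288/3 = 96
Step 2: Square of each share = (96)^2 = 9216
Step 3: Sum of squares = 3 * 9216 = 27648

27648


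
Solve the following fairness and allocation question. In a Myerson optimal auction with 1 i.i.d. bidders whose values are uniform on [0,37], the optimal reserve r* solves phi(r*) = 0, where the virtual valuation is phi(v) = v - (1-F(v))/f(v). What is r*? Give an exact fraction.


Step 1: For U[0,37], F(v) = v/37 and f(v) = 1/37
Step 2: phi(v) = v - (1 - v/37)/(1/37) = v - (37 - v) = 2v - 37
Step 3: Set phi(r*) = 0: 2r* - 37 = 0
Step 4: r* = 37/2 (the number of bidders n = 1 does not enter)

37/2


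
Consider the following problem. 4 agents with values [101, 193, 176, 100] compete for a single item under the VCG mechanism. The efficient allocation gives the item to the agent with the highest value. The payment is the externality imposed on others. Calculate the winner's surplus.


Step 1: The winner is the agent with the highest value: agent 1 with value 193
Step 2: Values of other agents: [101, 176, 100]
Step 3: VCG payment = max of others' values = 176
Step 4: Surplus = 193 - 176 = 17

17


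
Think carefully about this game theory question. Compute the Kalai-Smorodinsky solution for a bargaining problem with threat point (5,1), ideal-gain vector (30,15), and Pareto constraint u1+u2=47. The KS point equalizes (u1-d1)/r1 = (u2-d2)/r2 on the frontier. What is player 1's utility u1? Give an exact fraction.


Step 1: At the KS point, (u1-d1)/r1 = (u2-d2)/r2 = t and u1+u2 = 47
Step 2: u1 = d1 + r1*t and u2 = d2 + r2*t, so (d1 + r1*t) + (d2 + r2*t) = 47
Step 3: t = (47 - 5 - 1)/(30 + 15) = 41/45
Step 4: u1 = d1 + r1*t = 5 + 30 * 41/45 = 97/3
Step 5: (Check: u2 = d2 + r2*t = 44/3; u1+u2 = 97/3 + 44/3 = 47, on the frontier.)

97/3


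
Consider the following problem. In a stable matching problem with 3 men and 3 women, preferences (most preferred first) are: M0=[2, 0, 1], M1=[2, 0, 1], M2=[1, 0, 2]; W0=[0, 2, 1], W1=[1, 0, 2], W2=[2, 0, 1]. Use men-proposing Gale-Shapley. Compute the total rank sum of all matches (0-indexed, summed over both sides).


Step 1: Run Gale-Shapley (men propose, women hold best offer):
  M0 proposes to W2; she accepts
  M1 proposes to W2; rejected
  M1 proposes to W0; she accepts
  M2 proposes to W1; she accepts
Step 2: Final matching: W0-M1, W1-M2, W2-M0
Step 3: 0-indexed ranks (man's rank of his match, then woman's): 1 + 2 + 0 + 2 + 0 + 1
Step 4: Total rank sum = 6

6


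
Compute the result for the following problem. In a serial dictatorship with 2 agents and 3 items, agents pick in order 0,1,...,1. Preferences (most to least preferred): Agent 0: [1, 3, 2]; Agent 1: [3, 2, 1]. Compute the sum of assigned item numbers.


Step 1: Agent 0 picks item 1
Step 2: Agent 1 picks item 3
Step 3: Sum = 1 + 3 = 4

4


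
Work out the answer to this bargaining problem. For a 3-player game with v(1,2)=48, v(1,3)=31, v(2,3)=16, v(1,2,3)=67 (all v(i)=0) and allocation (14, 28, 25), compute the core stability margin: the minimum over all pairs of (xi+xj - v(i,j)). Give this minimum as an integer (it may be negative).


Step 1: Slack for coalition (1,2): x1+x2 - v12 = 42 - 48 = -6
Step 2: Slack for coalition (1,3): x1+x3 - v13 = 39 - 31 = 8
Step 3: Slack for coalition (2,3): x2+x3 - v23 = 53 - 16 = 37
Step 4: Minimum slack = min(-6, 8, 37) = -6, attained by (1,2); coalition (1,2) can block (slack < 0), so the allocation is not in the core

-6


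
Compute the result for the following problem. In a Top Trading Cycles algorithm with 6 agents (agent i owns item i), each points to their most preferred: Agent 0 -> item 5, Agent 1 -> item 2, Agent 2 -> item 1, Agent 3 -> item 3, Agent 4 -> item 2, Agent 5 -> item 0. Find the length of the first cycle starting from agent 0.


Step 1: Trace the pointer graph from agent 0: 0 -> 5 -> 0
Step 2: A cycle is detected when we revisit agent 0
Step 3: The cycle is: 0 -> 5 -> 0
Step 4: Cycle length = 2

2


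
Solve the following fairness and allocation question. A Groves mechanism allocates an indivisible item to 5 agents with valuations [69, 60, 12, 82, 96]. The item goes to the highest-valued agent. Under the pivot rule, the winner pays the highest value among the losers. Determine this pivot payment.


Step 1: The efficient winner is agent 4 with value 96
Step 2: Other agents' values: [69, 60, 12, 82]
Step 3: Pivot payment = max(others) = 82
Step 4: The winner pays 82

82


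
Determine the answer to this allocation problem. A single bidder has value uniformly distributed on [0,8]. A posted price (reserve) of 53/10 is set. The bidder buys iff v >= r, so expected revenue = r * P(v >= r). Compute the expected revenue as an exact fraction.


Step 1: Posted price r = 53/10, value support [0,8]
Step 2: P(v >= r) = (8 - 53/10)/8 = 27/80
Step 3: Expected revenue = r * P(v >= r) = 53/10 * 27/80
Step 4: Revenue = 1431/800

1431/800


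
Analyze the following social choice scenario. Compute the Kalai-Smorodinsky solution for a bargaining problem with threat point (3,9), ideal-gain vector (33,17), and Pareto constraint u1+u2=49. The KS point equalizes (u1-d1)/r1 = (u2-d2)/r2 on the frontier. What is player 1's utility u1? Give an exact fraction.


Step 1: At the KS point, (u1-d1)/r1 = (u2-d2)/r2 = t and u1+u2 = 49
Step 2: u1 = d1 + r1*t and u2 = d2 + r2*t, so (d1 + r1*t) + (d2 + r2*t) = 49
Step 3: t = (49 - 3 - 9)/(33 + 17) = 37/50
Step 4: u1 = d1 + r1*t = 3 + 33 * 37/50 = 1371/50
Step 5: (Check: u2 = d2 + r2*t = 1079/50; u1+u2 = 1371/50 + 1079/50 = 49, on the frontier.)

1371/50


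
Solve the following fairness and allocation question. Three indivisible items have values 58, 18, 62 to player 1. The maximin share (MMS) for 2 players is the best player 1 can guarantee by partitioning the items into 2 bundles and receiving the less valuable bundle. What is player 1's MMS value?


Step 1: Item values = 58, 18, 62
Step 2: Enumerate all 2-bundle partitions and take the smaller bundle:
  Partition 1: {58} vs {18,62} -> bundles 58, 80; min = 58
  Partition 2: {18} vs {58,62} -> bundles 18, 120; min = 18
  Partition 3: {62} vs {58,18} -> bundles 62, 76; min = 62
Step 3: MMS = max(58, 18, 62) = 62

62


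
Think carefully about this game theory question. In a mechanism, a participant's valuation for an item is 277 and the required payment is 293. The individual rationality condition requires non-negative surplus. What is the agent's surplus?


Step 1: Surplus = value - payment = 277 - 293 = -16
Step 2: IR is violated (surplus < 0)

-16


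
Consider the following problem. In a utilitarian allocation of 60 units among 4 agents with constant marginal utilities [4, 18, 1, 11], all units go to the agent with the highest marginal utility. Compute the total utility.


Step 1: The marginal utilities are [4, 18, 1, 11]
Step 2: The highest marginal utility is 18
Step 3: All 60 units go to that agent
Step 4: Total utility = 18 * 60 = 1080

1080


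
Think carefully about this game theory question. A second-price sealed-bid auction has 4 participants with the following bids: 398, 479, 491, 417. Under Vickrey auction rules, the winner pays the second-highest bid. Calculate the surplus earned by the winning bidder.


Step 1: Sort bids in descending order: 491, 479, 417, 398
Step 2: The winning bid is the highest: 491
Step 3: The payment equals the second-highest bid: 479
Step 4: Surplus = winner's bid - payment = 491 - 479 = 12

12


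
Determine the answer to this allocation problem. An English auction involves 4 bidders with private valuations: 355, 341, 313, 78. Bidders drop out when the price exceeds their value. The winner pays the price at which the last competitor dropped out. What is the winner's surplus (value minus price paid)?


Step 1: Identify the highest value: 355
Step 2: Identify the second-highest value: 341
Step 3: The final price = second-highest value = 341
Step 4: Surplus = 355 - 341 = 14

14


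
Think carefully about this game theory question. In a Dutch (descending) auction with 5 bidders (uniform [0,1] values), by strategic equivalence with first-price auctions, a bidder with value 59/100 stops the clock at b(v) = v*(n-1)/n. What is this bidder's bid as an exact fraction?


Step 1: Dutch auctions are strategically equivalent to first-price auctions
Step 2: The equilibrium bid is b(v) = v*(n-1)/n
Step 3: b = 59/100 * 4/5
Step 4: b = 59/125

59/125


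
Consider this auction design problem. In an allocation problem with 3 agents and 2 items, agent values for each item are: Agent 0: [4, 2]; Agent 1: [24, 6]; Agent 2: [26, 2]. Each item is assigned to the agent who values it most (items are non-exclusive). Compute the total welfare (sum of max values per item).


Step 1: For each item, find the maximum value among all agents.
Step 2: Item 0 -> Agent 2 (value 26)
Step 3: Item 1 -> Agent 1 (value 6)
Step 4: Total welfare = 26 + 6 = 32

32


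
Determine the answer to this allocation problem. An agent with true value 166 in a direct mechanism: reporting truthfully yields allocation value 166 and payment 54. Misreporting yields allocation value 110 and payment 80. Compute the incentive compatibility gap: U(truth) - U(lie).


Step 1: U(truth) = value - payment = 166 - 54 = 112
Step 2: U(lie) = allocation - payment = 110 - 80 = 30
Step 3: IC gap = 112 - 30 = 82

82


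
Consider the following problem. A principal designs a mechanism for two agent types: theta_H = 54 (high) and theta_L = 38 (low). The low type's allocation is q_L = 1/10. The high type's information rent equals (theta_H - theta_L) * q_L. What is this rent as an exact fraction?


Step 1: theta_H - theta_L = 54 - 38 = 16
Step 2: Information rent = (theta_H - theta_L) * q_L
Step 3: = 16 * 1/10
Step 4: = 8/5

8/5


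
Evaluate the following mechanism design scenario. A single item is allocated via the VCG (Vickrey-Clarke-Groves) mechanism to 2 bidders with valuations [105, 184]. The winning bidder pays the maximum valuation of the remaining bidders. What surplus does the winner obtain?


Step 1: The winner is the agent with the highest value: agent 1 with value 184
Step 2: Values of other agents: [105]
Step 3: VCG payment = max of others' values = 105
Step 4: Surplus = 184 - 105 = 79

79


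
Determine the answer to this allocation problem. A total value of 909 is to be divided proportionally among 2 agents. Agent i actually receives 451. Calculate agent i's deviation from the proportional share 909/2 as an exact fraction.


Step 1: Proportional share = 909/2
Step 2: Agent's actual allocation = 451
Step 3: Excess = 451 - 909/2 = -7/2

-7/2


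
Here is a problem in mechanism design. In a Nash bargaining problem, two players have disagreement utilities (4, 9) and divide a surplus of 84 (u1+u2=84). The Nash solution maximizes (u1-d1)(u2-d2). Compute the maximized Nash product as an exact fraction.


Step 1: The Nash solution splits surplus symmetrically above the disagreement point
Step 2: u1 = (total + d1 - d2)/2 = (84 + 4 - 9)/2 = 79/2
Step 3: u2 = (total - d1 + d2)/2 = (84 - 4 + 9)/2 = 89/2
Step 4: Nash product = (79/2 - 4) * (89/2 - 9)
Step 5: = 71/2 * 71/2 = 5041/4

5041/4


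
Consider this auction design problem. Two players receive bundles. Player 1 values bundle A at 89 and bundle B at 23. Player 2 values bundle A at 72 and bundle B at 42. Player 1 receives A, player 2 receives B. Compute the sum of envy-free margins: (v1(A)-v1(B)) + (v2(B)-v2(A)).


Step 1: Player 1's margin = v1(A) - v1(B) = 89 - 23 = 66
Step 2: Player 2's margin = v2(B) - v2(A) = 42 - 72 = -30
Step 3: Total margin = 66 + -30 = 36

36


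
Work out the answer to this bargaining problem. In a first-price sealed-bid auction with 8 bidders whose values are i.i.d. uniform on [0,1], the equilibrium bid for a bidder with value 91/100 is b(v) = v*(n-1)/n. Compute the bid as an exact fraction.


Step 1: The symmetric BNE bidding function is b(v) = v * (n-1) / n
Step 2: Substitute v = 91/100 and n = 8
Step 3: b = 91/100 * 7/8
Step 4: b = 637/800

637/800


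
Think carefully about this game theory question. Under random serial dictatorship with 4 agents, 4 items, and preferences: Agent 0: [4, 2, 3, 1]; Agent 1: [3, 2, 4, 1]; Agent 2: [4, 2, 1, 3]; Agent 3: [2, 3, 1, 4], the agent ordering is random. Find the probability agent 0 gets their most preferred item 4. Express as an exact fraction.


Step 1: Agent 0 wants item 4
Step 2: There are 24 possible orderings of agents
Step 3: In 12 orderings, agent 0 gets item 4
Step 4: Probability = 12/24 = 1/2

1/2


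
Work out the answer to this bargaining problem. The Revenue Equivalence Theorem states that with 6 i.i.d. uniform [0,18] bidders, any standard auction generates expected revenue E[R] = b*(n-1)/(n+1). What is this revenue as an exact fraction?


Step 1: By Revenue Equivalence, expected revenue = b*(n-1)/(n+1)
Step 2: Substituting n = 6, b = 18
Step 3: Revenue = 18*(6-1)/(6+1) = 18*5/7
Step 4: Revenue = 90/7

90/7


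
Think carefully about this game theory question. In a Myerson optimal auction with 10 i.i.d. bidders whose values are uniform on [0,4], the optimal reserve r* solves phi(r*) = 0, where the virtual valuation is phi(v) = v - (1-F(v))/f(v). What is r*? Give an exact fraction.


Step 1: For U[0,4], F(v) = v/4 and f(v) = 1/4
Step 2: phi(v) = v - (1 - v/4)/(1/4) = v - (4 - v) = 2v - 4
Step 3: Set phi(r*) = 0: 2r* - 4 = 0
Step 4: r* = 4/2 = 2 (the number of bidders n = 10 does not enter)

2


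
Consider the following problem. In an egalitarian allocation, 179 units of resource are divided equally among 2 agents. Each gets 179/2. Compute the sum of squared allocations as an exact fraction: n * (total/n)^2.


Step 1: Each agent's share = 179/2
Step 2: Square of each share = (179/2)^2 = 32041/4
Step 3: Sum of squares = 2 * 32041/4 = 32041/2

32041/2


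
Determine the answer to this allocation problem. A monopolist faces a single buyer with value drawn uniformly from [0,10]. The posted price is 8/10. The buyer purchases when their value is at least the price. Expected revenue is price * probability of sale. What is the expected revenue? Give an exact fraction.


Step 1: Posted price r = 4/5, value support [0,10]
Step 2: P(v >= r) = (10 - 4/5)/10 = 23/25
Step 3: Expected revenue = r * P(v >= r) = 4/5 * 23/25
Step 4: Revenue = 92/125

92/125


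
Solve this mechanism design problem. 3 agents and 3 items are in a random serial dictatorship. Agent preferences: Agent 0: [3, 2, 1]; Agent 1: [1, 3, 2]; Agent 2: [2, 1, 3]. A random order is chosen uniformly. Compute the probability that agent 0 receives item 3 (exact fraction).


Step 1: Agent 0 wants item 3
Step 2: There are 6 possible orderings of agents
Step 3: In 6 orderings, agent 0 gets item 3
Step 4: Probability = 6/6 = 1

1


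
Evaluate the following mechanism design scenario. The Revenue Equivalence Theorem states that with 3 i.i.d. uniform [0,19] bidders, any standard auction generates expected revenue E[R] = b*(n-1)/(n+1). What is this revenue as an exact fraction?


Step 1: By Revenue Equivalence, expected revenue = b*(n-1)/(n+1)
Step 2: Substituting n = 3, b = 19
Step 3: Revenue = 19*(3-1)/(3+1) = 19*2/4
Step 4: Revenue = 38/4 = 19/2

19/2


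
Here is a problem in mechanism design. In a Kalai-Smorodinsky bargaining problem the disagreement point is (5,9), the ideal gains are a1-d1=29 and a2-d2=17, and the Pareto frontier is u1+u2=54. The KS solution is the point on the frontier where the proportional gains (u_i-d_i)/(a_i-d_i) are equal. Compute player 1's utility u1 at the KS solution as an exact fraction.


Step 1: At the KS point, (u1-d1)/r1 = (u2-d2)/r2 = t and u1+u2 = 54
Step 2: u1 = d1 + r1*t and u2 = d2 + r2*t, so (d1 + r1*t) + (d2 + r2*t) = 54
Step 3: t = (54 - 5 - 9)/(29 + 17) = 40/46 = 20/23
Step 4: u1 = d1 + r1*t = 5 + 29 * 20/23 = 695/23
Step 5: (Check: u2 = d2 + r2*t = 547/23; u1+u2 = 695/23 + 547/23 = 54, on the frontier.)

695/23


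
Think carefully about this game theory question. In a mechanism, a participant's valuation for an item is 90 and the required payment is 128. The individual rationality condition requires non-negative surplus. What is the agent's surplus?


Step 1: Surplus = value - payment = 90 - 128 = -38
Step 2: IR is violated (surplus < 0)

-38


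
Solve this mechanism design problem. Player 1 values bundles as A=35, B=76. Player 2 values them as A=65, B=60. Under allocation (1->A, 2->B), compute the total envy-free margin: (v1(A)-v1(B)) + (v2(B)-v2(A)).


Step 1: Player 1's margin = v1(A) - v1(B) = 35 - 76 = -41
Step 2: Player 2's margin = v2(B) - v2(A) = 60 - 65 = -5
Step 3: Total margin = -41 + -5 = -46

-46


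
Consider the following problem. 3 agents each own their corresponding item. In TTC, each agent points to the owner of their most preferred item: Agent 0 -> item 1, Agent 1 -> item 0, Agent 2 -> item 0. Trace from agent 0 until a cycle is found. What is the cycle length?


Step 1: Trace the pointer graph from agent 0: 0 -> 1 -> 0
Step 2: A cycle is detected when we revisit agent 0
Step 3: The cycle is: 0 -> 1 -> 0
Step 4: Cycle length = 2

2


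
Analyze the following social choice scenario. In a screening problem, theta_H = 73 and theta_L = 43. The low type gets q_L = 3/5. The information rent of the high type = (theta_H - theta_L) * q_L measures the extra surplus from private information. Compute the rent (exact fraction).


Step 1: theta_H - theta_L = 73 - 43 = 30
Step 2: Information rent = (theta_H - theta_L) * q_L
Step 3: = 30 * 3/5
Step 4: = 18

18


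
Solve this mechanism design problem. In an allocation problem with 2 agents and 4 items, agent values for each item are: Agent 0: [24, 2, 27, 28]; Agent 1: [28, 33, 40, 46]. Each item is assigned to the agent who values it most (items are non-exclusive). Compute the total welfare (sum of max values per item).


Step 1: For each item, find the maximum value among all agents.
Step 2: Item 0 -> Agent 1 (value 28)
Step 3: Item 1 -> Agent 1 (value 33)
Step 4: Item 2 -> Agent 1 (value 40)
Step 5: Item 3 -> Agent 1 (value 46)
Step 6: Total welfare = 28 + 33 + 40 + 46 = 147

147


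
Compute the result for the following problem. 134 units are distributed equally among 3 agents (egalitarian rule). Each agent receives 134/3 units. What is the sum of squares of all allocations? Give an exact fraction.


Step 1: Each agent's share = 134/3
Step 2: Square of each share = (134/3)^2 = 17956/9
Step 3: Sum of squares = 3 * 17956/9 = 17956/3

17956/3


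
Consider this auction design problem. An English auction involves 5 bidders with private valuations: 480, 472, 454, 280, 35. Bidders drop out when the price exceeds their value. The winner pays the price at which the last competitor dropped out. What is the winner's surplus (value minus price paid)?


Step 1: Identify the highest value: 480
Step 2: Identify the second-highest value: 472
Step 3: The final price = second-highest value = 472
Step 4: Surplus = 480 - 472 = 8

8


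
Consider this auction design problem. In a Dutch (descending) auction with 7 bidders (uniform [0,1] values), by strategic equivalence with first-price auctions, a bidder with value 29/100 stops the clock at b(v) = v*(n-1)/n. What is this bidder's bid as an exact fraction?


Step 1: Dutch auctions are strategically equivalent to first-price auctions
Step 2: The equilibrium bid is b(v) = v*(n-1)/n
Step 3: b = 29/100 * 6/7
Step 4: b = 87/350

87/350


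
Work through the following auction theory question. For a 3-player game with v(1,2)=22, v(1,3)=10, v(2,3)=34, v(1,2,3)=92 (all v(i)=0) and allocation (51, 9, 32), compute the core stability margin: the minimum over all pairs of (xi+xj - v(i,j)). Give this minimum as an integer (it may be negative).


Step 1: Slack for coalition (1,2): x1+x2 - v12 = 60 - 22 = 38
Step 2: Slack for coalition (1,3): x1+x3 - v13 = 83 - 10 = 73
Step 3: Slack for coalition (2,3): x2+x3 - v23 = 41 - 34 = 7
Step 4: Minimum slack = min(38, 73, 7) = 7, attained by (2,3); no pair can gain by deviating, so the allocation is in the core

7


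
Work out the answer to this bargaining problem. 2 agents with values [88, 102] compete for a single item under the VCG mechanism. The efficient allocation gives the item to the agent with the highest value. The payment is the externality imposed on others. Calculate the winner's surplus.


Step 1: The winner is the agent with the highest value: agent 1 with value 102
Step 2: Values of other agents: [88]
Step 3: VCG payment = max of others' values = 88
Step 4: Surplus = 102 - 88 = 14

14


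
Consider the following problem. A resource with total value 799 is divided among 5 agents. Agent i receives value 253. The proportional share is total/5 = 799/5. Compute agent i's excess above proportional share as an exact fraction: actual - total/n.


Step 1: Proportional share = 799/5
Step 2: Agent's actual allocation = 253
Step 3: Excess = 253 - 799/5 = 466/5

466/5


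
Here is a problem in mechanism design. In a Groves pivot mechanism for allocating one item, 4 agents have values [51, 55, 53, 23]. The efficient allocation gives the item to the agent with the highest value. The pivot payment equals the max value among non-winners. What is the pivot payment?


Step 1: The efficient winner is agent 1 with value 55
Step 2: Other agents' values: [51, 53, 23]
Step 3: Pivot payment = max(others) = 53
Step 4: The winner pays 53

53


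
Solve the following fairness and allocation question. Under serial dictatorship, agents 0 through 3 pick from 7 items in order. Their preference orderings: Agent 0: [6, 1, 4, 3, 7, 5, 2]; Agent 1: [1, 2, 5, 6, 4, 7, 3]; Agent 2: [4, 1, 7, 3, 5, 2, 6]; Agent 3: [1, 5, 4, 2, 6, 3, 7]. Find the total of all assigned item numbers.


Step 1: Agent 0 picks item 6
Step 2: Agent 1 picks item 1
Step 3: Agent 2 picks item 4
Step 4: Agent 3 picks item 5
Step 5: Sum = 6 + 1 + 4 + 5 = 16

16


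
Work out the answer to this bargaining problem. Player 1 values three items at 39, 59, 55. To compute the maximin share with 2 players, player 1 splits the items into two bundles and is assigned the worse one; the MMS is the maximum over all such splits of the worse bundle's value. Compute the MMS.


Step 1: Item values = 39, 59, 55
Step 2: Enumerate all 2-bundle partitions and take the smaller bundle:
  Partition 1: {39} vs {59,55} -> bundles 39, 114; min = 39
  Partition 2: {59} vs {39,55} -> bundles 59, 94; min = 59
  Partition 3: {55} vs {39,59} -> bundles 55, 98; min = 55
Step 3: MMS = max(39, 59, 55) = 59

59


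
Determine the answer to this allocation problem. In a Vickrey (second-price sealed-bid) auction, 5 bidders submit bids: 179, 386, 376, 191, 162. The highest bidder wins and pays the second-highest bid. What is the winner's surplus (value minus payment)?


Step 1: Sort bids in descending order: 386, 376, 191, 179, 162
Step 2: The winning bid is the highest: 386
Step 3: The payment equals the second-highest bid: 376
Step 4: Surplus = winner's bid - payment = 386 - 376 = 10

10


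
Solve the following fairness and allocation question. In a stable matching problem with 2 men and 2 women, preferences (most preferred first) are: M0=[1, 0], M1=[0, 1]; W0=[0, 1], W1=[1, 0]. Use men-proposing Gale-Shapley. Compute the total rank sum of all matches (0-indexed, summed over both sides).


Step 1: Run Gale-Shapley (men propose, women hold best offer):
  M0 proposes to W1; she accepts
  M1 proposes to W0; she accepts
Step 2: Final matching: W0-M1, W1-M0
Step 3: 0-indexed ranks (man's rank of his match, then woman's): 0 + 1 + 0 + 1
Step 4: Total rank sum = 2

2
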